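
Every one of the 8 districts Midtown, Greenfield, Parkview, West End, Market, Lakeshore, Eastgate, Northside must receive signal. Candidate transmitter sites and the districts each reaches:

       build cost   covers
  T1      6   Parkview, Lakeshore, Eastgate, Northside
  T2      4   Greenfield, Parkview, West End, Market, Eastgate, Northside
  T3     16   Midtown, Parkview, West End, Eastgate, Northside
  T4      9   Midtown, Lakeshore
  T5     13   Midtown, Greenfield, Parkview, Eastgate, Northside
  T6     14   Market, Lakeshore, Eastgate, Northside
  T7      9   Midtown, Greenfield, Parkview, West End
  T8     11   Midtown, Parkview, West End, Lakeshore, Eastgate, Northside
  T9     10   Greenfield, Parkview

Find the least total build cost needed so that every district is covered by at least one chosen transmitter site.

T2, T4 cover every district at build cost 4 + 9 = 13.
Any cover uses at least 2 transmitter sites; among all covering selections none totals below 13.

13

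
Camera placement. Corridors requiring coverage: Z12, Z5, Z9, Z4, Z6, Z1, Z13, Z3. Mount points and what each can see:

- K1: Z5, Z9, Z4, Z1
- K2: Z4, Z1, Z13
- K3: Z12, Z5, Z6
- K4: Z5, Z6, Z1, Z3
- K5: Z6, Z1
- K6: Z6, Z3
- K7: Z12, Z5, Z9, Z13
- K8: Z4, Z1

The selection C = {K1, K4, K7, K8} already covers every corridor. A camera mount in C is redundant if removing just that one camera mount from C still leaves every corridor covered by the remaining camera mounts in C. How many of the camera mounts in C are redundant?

Drop K1: the rest still cover every corridor — redundant.
Drop K4: Z6, Z3 uncovered — not redundant.
Drop K7: Z12, Z13 uncovered — not redundant.
Drop K8: the rest still cover every corridor — redundant.
2 redundant: K1, K8.

2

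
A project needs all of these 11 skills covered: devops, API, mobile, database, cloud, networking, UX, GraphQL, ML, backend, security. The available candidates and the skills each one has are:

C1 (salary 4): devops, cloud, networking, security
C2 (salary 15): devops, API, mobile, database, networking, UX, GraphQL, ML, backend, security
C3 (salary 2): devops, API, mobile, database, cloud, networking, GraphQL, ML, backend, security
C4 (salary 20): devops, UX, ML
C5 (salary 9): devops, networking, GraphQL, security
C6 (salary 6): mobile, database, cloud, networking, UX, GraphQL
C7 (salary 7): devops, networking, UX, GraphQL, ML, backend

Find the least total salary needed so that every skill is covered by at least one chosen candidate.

8

C3, C6 cover every skill at salary 2 + 6 = 8.
Any cover uses at least 2 candidates; among all covering selections none totals below 8.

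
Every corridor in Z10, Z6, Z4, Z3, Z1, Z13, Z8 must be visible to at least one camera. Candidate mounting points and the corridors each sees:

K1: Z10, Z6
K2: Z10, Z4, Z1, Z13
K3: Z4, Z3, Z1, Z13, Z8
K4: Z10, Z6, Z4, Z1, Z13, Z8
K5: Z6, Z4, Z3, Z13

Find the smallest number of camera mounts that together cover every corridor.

K1, K3 together cover {Z10, Z6, Z4, Z3, Z1, Z13, Z8} — every corridor.
No single camera mount contains all 7 corridors, so 2 is optimal.

2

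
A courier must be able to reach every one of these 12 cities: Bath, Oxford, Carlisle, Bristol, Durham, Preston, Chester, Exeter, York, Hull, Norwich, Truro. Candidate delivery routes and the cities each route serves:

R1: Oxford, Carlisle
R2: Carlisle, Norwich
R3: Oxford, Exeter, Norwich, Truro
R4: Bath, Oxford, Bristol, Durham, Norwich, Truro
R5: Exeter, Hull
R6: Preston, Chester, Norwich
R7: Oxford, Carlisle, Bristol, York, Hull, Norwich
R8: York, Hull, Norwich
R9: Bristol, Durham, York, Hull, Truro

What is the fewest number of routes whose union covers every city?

4

R3, R4, R6, R7 together cover {Bath, Oxford, Carlisle, Bristol, Durham, Preston, Chester, Exeter, York, Hull, Norwich, Truro} — every city.
No 3 of the 9 routes cover everything (all 84 triples fall short), so 4 is minimum.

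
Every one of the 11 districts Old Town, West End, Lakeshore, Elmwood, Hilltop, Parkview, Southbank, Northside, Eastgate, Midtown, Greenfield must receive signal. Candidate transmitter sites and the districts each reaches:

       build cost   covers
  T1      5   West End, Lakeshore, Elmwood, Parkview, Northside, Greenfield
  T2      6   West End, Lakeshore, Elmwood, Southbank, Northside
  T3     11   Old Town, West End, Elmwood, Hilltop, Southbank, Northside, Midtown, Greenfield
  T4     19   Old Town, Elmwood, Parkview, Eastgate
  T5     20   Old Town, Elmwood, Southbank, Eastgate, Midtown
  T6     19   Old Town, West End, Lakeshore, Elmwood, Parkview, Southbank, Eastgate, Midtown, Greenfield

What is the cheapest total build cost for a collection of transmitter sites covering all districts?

30

T3, T6 cover every district at build cost 11 + 19 = 30.
Any cover uses at least 2 transmitter sites; among all covering selections none totals below 30.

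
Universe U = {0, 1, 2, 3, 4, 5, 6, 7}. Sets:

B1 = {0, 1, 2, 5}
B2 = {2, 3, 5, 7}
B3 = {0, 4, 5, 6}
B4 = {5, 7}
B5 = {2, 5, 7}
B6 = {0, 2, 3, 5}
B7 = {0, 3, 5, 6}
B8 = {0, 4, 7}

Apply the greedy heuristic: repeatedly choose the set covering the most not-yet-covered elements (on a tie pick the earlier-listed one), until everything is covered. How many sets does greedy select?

Pick 1: B1 covers 4 new elements (0, 1, 2, 5).
Pick 2: B2 covers 2 new elements (3, 7).
Pick 3: B3 covers 2 new elements (4, 6).
Greedy uses 3 sets.

3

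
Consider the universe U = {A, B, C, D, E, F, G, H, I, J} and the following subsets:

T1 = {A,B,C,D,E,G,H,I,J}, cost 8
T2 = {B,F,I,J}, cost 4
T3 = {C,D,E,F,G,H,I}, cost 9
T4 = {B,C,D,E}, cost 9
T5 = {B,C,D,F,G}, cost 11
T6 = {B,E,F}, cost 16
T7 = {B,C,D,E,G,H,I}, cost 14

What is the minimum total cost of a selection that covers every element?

12

T1, T2 cover every element at cost 8 + 4 = 12.
Any cover uses at least 2 sets; among all covering selections none totals below 12.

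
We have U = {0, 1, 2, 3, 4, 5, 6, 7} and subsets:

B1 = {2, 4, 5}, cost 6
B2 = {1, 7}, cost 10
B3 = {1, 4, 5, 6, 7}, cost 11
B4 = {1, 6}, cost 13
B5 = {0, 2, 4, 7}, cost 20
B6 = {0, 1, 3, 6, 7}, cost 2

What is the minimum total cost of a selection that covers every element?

8

B1, B6 cover every element at cost 6 + 2 = 8.
Any cover uses at least 2 sets; among all covering selections none totals below 8.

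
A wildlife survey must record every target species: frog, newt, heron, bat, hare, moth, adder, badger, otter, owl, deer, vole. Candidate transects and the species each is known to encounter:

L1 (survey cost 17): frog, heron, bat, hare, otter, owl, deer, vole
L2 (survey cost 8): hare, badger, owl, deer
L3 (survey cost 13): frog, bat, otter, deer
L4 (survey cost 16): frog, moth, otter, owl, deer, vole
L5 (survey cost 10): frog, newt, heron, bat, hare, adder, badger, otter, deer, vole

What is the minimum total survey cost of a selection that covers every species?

L4, L5 cover every species at survey cost 16 + 10 = 26.
Any cover uses at least 2 transects; among all covering selections none totals below 26.

26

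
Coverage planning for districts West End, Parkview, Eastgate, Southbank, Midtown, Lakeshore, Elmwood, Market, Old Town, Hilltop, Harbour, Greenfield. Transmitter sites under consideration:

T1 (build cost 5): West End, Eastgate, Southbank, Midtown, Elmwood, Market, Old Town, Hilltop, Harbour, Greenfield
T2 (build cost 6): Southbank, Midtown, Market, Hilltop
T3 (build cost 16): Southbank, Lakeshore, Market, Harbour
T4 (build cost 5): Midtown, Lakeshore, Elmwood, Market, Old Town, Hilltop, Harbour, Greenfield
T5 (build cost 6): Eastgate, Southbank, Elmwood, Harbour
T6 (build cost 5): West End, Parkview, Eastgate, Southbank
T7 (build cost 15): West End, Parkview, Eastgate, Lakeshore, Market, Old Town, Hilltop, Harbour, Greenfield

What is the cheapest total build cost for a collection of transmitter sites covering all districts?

10

T4, T6 cover every district at build cost 5 + 5 = 10.
Any cover uses at least 2 transmitter sites; among all covering selections none totals below 10.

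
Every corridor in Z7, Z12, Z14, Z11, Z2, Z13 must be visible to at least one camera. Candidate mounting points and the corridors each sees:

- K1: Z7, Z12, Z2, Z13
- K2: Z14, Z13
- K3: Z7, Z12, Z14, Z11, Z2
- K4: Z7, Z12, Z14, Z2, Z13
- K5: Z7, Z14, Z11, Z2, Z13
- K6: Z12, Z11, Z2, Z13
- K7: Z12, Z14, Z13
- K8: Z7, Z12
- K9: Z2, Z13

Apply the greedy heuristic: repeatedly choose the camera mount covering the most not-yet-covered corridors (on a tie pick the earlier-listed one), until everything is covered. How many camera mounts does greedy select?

Pick 1: K3 covers 5 new corridors (Z7, Z12, Z14, Z11, Z2).
Pick 2: K1 covers 1 new corridors (Z13).
Greedy uses 2 camera mounts.

2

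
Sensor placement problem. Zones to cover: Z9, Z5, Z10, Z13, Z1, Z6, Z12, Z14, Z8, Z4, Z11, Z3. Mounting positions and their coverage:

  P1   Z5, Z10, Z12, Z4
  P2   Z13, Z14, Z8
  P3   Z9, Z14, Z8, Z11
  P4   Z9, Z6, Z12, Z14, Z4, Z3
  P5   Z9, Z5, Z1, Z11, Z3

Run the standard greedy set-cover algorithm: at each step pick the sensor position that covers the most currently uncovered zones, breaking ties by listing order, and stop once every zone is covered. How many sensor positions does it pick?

Pick 1: P4 covers 6 new zones (Z9, Z6, Z12, Z14, Z4, Z3).
Pick 2: P5 covers 3 new zones (Z5, Z1, Z11).
Pick 3: P2 covers 2 new zones (Z13, Z8).
Pick 4: P1 covers 1 new zones (Z10).
Greedy uses 4 sensor positions.

4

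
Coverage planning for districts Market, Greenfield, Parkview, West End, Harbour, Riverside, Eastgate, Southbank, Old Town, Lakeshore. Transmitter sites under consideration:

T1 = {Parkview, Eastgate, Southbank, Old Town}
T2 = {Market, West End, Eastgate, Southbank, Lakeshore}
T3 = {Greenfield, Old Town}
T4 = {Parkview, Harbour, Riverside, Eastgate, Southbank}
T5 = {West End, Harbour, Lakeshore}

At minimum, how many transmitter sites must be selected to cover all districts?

T2, T3, T4 together cover {Market, Greenfield, Parkview, West End, Harbour, Riverside, Eastgate, Southbank, Old Town, Lakeshore} — every district.
No 2 of the 5 transmitter sites cover everything (all 10 pairs fall short), so 3 is minimum.

3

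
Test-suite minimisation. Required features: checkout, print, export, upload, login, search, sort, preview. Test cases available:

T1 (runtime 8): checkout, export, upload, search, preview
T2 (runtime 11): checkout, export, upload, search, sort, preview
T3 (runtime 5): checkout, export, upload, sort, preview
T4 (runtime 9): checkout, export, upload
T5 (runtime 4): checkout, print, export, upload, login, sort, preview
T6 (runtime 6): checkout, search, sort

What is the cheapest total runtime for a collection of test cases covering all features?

10

T5, T6 cover every feature at runtime 4 + 6 = 10.
Any cover uses at least 2 test cases; among all covering selections none totals below 10.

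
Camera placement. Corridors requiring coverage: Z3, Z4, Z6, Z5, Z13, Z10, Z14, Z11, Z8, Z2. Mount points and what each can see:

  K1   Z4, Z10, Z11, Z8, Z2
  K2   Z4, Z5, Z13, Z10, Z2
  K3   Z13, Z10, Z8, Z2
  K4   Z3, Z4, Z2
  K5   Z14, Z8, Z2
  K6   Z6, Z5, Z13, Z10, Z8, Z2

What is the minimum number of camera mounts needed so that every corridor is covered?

K1, K4, K5, K6 together cover {Z3, Z4, Z6, Z5, Z13, Z10, Z14, Z11, Z8, Z2} — every corridor.
No 3 of the 6 camera mounts cover everything (all 20 triples fall short), so 4 is minimum.

4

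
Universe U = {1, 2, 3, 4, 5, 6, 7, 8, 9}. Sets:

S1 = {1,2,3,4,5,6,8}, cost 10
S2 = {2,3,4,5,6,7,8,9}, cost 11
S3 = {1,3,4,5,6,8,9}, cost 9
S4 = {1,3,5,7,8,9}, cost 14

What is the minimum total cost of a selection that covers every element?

20

S2, S3 cover every element at cost 11 + 9 = 20.
Any cover uses at least 2 sets; among all covering selections none totals below 20.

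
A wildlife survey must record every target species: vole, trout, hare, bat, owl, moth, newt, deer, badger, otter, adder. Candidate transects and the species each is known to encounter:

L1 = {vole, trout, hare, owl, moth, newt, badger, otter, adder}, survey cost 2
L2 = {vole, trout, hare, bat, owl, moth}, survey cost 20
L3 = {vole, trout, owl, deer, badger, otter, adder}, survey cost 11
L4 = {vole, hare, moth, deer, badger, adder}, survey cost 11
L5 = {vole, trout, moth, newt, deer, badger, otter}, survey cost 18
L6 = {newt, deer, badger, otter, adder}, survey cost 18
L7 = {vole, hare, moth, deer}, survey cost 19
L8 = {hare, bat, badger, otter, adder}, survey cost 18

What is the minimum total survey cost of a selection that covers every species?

L1, L3, L8 cover every species at survey cost 2 + 11 + 18 = 31.
Any cover uses at least 2 transects; among all covering selections none totals below 31.

31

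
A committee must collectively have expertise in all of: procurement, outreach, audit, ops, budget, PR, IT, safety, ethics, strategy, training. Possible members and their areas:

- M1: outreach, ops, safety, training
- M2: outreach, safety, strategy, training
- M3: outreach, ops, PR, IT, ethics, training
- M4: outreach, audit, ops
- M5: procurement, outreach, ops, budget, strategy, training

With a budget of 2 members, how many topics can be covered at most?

Choosing M3, M5 covers {procurement, outreach, ops, budget, PR, IT, ethics, strategy, training} — 9 topics.
No choice of 2 members does better; here audit, safety are left uncovered.

9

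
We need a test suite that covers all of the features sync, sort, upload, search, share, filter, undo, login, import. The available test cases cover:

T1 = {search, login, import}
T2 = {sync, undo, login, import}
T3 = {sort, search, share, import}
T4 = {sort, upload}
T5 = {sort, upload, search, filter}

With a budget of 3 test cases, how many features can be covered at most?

Choosing T2, T3, T5 covers {sync, sort, upload, search, share, filter, undo, login, import} — 9 features.
That is all 9 features.

9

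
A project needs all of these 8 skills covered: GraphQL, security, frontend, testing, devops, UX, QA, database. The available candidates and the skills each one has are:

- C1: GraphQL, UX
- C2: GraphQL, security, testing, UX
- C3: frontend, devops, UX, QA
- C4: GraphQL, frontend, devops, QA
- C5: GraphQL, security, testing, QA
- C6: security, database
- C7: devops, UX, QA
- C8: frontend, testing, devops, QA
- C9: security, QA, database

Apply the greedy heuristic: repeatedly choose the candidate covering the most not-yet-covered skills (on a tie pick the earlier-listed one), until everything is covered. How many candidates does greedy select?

Pick 1: C2 covers 4 new skills (GraphQL, security, testing, UX).
Pick 2: C3 covers 3 new skills (frontend, devops, QA).
Pick 3: C6 covers 1 new skills (database).
Greedy uses 3 candidates.

3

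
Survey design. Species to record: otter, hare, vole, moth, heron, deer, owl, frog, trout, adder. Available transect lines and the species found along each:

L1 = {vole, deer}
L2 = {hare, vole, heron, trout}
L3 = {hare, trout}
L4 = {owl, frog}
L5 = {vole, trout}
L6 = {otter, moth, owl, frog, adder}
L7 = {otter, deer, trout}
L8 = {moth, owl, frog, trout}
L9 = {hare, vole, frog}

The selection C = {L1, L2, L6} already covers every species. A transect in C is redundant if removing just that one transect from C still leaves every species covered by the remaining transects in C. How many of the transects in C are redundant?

Drop L1: deer uncovered — not redundant.
Drop L2: hare, heron, trout uncovered — not redundant.
Drop L6: otter, moth, owl, frog, … uncovered — not redundant.
None of the transects in C is redundant.

0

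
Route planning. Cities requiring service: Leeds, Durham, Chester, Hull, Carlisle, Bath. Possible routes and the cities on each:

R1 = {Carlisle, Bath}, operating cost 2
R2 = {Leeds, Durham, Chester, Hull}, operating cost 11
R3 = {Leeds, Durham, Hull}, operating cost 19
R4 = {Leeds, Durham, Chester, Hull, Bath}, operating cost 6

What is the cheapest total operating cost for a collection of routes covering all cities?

R1, R4 cover every city at operating cost 2 + 6 = 8.
Any cover uses at least 2 routes; among all covering selections none totals below 8.

8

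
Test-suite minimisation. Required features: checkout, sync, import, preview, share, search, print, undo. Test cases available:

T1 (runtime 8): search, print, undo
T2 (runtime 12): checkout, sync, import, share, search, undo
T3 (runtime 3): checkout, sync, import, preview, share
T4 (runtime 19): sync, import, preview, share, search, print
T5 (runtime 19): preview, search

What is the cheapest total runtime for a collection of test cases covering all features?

T1, T3 cover every feature at runtime 8 + 3 = 11.
Any cover uses at least 2 test cases; among all covering selections none totals below 11.

11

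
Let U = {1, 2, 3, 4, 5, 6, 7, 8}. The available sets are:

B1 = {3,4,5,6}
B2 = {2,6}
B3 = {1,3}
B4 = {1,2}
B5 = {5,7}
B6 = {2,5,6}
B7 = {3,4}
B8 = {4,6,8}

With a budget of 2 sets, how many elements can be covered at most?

6

Choosing B1, B4 covers {1, 2, 3, 4, 5, 6} — 6 elements.
No choice of 2 sets does better; here 7, 8 are left uncovered.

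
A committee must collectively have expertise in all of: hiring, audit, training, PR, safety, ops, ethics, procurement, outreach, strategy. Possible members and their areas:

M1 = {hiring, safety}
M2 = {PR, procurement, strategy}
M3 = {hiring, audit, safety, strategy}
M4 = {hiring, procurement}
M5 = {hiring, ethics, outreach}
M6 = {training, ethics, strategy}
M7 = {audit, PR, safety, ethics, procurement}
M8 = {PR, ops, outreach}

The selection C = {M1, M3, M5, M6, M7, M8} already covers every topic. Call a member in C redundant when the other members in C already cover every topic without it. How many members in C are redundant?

Drop M1: the rest still cover every topic — redundant.
Drop M3: the rest still cover every topic — redundant.
Drop M5: the rest still cover every topic — redundant.
Drop M6: training uncovered — not redundant.
Drop M7: procurement uncovered — not redundant.
Drop M8: ops uncovered — not redundant.
3 redundant: M1, M3, M5.

3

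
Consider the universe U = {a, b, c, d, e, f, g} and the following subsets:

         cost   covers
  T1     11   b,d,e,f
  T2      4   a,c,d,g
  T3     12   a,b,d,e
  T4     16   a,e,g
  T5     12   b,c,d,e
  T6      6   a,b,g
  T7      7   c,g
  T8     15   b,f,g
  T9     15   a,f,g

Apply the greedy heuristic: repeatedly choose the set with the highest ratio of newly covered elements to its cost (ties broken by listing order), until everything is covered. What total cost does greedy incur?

15

Pick 1: T2 adds 4 new (a, c, d, g) at cost 4 (ratio 4/4).
Pick 2: T1 adds 3 new (b, e, f) at cost 11 (ratio 3/11).
Greedy total cost: 4 + 11 = 15.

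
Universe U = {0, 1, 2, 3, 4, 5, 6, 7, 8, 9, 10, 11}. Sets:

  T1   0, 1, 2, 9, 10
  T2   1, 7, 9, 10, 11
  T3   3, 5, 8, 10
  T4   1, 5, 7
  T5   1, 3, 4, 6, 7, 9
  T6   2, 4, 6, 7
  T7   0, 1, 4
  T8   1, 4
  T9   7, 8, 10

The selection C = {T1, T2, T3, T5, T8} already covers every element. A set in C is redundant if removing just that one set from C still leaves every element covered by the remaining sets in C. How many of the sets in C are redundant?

Drop T1: 0, 2 uncovered — not redundant.
Drop T2: 11 uncovered — not redundant.
Drop T3: 5, 8 uncovered — not redundant.
Drop T5: 6 uncovered — not redundant.
Drop T8: the rest still cover every element — redundant.
1 redundant: T8.

1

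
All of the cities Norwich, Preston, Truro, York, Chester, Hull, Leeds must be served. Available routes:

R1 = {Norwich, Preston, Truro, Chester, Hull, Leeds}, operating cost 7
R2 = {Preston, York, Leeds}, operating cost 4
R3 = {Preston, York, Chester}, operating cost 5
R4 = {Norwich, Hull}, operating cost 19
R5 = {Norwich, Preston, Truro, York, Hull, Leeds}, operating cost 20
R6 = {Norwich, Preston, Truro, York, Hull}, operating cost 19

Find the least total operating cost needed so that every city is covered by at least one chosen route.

11

R1, R2 cover every city at operating cost 7 + 4 = 11.
Any cover uses at least 2 routes; among all covering selections none totals below 11.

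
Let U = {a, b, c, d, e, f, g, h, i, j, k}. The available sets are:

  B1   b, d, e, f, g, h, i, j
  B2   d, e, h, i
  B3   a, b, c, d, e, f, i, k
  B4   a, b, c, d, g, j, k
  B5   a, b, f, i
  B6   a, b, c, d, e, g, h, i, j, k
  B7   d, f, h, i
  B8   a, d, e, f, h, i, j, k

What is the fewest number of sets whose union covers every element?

2

B1, B3 together cover {a, b, c, d, e, f, g, h, i, j, k} — every element.
No single set contains all 11 elements, so 2 is optimal.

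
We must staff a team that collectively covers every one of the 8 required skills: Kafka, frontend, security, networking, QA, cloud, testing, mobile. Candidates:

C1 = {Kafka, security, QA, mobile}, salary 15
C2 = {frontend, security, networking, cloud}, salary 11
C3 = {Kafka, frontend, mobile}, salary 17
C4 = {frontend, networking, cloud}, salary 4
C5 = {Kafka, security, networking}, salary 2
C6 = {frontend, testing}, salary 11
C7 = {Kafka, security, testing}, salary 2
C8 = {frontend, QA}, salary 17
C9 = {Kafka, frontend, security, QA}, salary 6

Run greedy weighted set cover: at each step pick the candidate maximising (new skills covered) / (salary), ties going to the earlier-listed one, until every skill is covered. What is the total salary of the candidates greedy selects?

Pick 1: C5 adds 3 new (Kafka, security, networking) at salary 2 (ratio 3/2).
Pick 2: C4 adds 2 new (frontend, cloud) at salary 4 (ratio 2/4).
Pick 3: C7 adds 1 new (testing) at salary 2 (ratio 1/2).
Pick 4: C9 adds 1 new (QA) at salary 6 (ratio 1/6).
Pick 5: C1 adds 1 new (mobile) at salary 15 (ratio 1/15).
Greedy total salary: 2 + 4 + 2 + 6 + 15 = 29. (The true optimum is 21, so greedy overshoots here.)

29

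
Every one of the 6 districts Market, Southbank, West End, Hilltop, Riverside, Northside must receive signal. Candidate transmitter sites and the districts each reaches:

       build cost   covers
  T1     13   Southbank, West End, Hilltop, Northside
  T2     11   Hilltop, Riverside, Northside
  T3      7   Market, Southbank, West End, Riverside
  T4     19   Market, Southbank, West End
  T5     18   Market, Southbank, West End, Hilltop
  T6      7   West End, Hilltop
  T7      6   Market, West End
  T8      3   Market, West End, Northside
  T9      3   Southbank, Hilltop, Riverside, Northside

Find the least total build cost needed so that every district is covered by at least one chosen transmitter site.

T8, T9 cover every district at build cost 3 + 3 = 6.
Any cover uses at least 2 transmitter sites; among all covering selections none totals below 6.

6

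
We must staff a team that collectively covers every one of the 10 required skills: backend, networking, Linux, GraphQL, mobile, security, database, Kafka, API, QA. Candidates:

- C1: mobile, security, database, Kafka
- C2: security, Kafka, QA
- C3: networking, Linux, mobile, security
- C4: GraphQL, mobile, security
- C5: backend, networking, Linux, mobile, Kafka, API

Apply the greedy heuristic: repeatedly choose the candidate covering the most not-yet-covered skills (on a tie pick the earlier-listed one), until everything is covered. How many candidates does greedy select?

4

Pick 1: C5 covers 6 new skills (backend, networking, Linux, mobile, Kafka, API).
Pick 2: C1 covers 2 new skills (security, database).
Pick 3: C2 covers 1 new skills (QA).
Pick 4: C4 covers 1 new skills (GraphQL).
Greedy uses 4 candidates.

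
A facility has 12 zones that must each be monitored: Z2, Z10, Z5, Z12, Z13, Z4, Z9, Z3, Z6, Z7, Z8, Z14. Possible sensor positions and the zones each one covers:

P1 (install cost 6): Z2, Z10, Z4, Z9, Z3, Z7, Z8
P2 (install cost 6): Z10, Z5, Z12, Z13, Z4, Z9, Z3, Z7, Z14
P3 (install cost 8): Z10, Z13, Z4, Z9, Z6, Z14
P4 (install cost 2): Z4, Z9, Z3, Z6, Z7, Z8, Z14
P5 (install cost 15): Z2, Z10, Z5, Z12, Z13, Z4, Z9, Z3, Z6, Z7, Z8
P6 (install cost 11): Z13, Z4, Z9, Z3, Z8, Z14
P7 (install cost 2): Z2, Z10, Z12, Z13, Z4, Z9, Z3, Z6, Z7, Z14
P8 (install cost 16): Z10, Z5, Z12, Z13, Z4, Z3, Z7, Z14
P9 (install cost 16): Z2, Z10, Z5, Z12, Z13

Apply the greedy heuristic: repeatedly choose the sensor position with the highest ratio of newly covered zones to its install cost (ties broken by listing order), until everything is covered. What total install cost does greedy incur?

Pick 1: P7 adds 10 new (Z2, Z10, Z12, Z13, Z4, Z9, Z3, Z6, Z7, Z14) at install cost 2 (ratio 10/2).
Pick 2: P4 adds 1 new (Z8) at install cost 2 (ratio 1/2).
Pick 3: P2 adds 1 new (Z5) at install cost 6 (ratio 1/6).
Greedy total install cost: 2 + 2 + 6 = 10.

10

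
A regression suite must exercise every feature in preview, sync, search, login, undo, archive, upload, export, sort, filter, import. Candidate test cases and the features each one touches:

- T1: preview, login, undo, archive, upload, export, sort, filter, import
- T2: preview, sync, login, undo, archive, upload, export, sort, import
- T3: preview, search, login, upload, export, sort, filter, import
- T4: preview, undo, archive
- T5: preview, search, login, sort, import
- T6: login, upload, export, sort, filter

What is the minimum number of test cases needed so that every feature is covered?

T2, T3 together cover {preview, sync, search, login, undo, archive, upload, export, sort, filter, import} — every feature.
No single test case contains all 11 features, so 2 is optimal.

2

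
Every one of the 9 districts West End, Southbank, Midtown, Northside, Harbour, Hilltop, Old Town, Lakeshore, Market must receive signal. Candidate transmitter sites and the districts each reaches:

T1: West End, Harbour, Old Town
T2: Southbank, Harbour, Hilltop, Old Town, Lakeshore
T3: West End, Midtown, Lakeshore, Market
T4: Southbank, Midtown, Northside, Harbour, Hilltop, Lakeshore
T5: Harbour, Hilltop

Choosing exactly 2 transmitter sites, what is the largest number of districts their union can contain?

8

Choosing T1, T4 covers {West End, Southbank, Midtown, Northside, Harbour, Hilltop, Old Town, Lakeshore} — 8 districts.
No choice of 2 transmitter sites does better; here Market is left uncovered.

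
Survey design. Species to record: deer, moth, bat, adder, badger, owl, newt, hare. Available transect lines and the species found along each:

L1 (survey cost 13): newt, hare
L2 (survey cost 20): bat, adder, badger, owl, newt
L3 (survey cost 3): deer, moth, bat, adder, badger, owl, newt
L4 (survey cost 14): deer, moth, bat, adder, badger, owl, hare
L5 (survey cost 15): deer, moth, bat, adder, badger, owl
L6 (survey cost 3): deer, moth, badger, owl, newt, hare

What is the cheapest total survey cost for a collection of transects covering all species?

6

L3, L6 cover every species at survey cost 3 + 3 = 6.
Any cover uses at least 2 transects; among all covering selections none totals below 6.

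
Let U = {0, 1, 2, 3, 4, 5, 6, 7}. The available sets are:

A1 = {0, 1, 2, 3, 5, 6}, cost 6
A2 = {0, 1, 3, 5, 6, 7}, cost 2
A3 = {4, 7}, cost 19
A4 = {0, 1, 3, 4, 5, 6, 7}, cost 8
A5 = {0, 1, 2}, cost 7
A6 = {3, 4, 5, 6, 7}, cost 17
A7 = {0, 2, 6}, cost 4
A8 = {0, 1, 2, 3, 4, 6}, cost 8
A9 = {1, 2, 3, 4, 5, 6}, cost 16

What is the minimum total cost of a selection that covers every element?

A2, A8 cover every element at cost 2 + 8 = 10.
Any cover uses at least 2 sets; among all covering selections none totals below 10.
Greedy by coverage-per-cost would pick A2, A7, A4 for 14 — worse than the optimum 10.

10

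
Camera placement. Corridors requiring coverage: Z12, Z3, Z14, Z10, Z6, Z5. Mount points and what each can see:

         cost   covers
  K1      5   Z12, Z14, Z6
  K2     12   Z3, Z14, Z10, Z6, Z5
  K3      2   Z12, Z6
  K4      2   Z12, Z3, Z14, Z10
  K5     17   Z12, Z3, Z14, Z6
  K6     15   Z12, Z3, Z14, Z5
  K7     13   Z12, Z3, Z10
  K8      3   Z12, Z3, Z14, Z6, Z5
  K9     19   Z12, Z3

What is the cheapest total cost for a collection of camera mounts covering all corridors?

5

K4, K8 cover every corridor at cost 2 + 3 = 5.
Any cover uses at least 2 camera mounts; among all covering selections none totals below 5.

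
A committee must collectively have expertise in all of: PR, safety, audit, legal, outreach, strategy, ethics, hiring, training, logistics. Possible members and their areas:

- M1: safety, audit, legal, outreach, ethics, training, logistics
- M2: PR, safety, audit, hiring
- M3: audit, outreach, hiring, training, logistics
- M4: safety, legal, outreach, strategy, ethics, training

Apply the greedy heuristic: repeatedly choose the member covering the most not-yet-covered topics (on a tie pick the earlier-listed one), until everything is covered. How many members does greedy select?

3

Pick 1: M1 covers 7 new topics (safety, audit, legal, outreach, ethics, training, logistics).
Pick 2: M2 covers 2 new topics (PR, hiring).
Pick 3: M4 covers 1 new topics (strategy).
Greedy uses 3 members.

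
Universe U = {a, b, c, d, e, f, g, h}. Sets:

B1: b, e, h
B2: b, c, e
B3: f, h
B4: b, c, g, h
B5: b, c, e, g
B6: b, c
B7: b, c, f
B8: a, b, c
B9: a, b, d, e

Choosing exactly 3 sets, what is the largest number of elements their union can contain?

Choosing B3, B4, B9 covers {a, b, c, d, e, f, g, h} — 8 elements.
That is all 8 elements.

8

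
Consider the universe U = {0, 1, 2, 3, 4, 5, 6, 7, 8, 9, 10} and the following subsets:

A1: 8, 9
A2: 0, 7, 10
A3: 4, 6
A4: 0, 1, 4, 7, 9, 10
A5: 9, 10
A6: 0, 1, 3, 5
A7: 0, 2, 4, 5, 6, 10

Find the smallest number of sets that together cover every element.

4

A1, A2, A6, A7 together cover {0, 1, 2, 3, 4, 5, 6, 7, 8, 9, 10} — every element.
No 3 of the 7 sets cover everything (all 35 triples fall short), so 4 is minimum.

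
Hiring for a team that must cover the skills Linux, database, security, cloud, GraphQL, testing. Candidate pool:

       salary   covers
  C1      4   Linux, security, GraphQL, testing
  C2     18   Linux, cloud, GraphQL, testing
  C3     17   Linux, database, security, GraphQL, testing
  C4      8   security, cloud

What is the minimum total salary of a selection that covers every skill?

25

C3, C4 cover every skill at salary 17 + 8 = 25.
Any cover uses at least 2 candidates; among all covering selections none totals below 25.
Greedy by coverage-per-salary would pick C1, C4, C3 for 29 — worse than the optimum 25.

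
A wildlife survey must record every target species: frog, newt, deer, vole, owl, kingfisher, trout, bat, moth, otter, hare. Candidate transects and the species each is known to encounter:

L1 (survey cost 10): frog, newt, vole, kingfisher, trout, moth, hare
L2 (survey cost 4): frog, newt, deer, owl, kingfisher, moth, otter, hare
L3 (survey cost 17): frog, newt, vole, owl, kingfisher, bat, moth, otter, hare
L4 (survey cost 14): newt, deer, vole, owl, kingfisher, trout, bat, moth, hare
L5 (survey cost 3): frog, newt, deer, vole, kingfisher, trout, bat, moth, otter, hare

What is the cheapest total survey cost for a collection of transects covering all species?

7

L2, L5 cover every species at survey cost 4 + 3 = 7.
Any cover uses at least 2 transects; among all covering selections none totals below 7.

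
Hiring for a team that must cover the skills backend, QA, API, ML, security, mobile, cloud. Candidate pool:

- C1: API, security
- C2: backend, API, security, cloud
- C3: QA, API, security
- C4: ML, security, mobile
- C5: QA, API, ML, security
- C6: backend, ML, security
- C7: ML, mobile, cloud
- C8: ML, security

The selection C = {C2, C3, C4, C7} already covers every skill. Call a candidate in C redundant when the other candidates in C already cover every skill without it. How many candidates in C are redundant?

2

Drop C2: backend uncovered — not redundant.
Drop C3: QA uncovered — not redundant.
Drop C4: the rest still cover every skill — redundant.
Drop C7: the rest still cover every skill — redundant.
2 redundant: C4, C7.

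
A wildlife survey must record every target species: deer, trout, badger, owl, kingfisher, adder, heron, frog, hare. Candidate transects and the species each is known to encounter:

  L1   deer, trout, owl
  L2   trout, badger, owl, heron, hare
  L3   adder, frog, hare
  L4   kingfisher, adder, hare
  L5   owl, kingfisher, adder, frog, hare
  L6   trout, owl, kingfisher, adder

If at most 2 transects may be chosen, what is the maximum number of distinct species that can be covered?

Choosing L2, L5 covers {trout, badger, owl, kingfisher, adder, heron, frog, hare} — 8 species.
No choice of 2 transects does better; here deer is left uncovered.

8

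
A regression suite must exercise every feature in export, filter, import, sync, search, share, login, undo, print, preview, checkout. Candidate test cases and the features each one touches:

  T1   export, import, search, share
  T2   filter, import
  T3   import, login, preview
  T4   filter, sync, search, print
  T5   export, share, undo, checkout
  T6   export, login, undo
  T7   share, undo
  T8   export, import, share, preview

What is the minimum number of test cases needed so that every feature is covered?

3

T3, T4, T5 together cover {export, filter, import, sync, search, share, login, undo, print, preview, checkout} — every feature.
No 2 of the 8 test cases cover everything (all 28 pairs fall short), so 3 is minimum.
Greedy (largest uncovered first) would take T1, T4, T3, T5 — 4 test cases — but 3 suffice.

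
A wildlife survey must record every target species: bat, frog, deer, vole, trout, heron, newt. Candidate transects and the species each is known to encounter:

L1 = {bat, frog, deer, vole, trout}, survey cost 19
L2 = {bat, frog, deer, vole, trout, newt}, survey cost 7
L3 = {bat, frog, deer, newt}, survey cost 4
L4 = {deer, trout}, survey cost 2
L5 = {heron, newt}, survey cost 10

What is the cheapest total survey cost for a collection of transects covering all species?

L2, L5 cover every species at survey cost 7 + 10 = 17.
Any cover uses at least 2 transects; among all covering selections none totals below 17.
Greedy by coverage-per-survey cost would pick L3, L4, L2, L5 for 23 — worse than the optimum 17.

17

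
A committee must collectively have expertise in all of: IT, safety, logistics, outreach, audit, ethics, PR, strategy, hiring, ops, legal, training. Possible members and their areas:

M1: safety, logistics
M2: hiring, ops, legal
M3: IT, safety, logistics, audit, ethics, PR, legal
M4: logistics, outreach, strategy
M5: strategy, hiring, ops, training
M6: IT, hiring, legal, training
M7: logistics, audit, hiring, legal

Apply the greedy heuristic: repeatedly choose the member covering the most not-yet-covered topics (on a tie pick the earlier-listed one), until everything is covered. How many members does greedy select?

3

Pick 1: M3 covers 7 new topics (IT, safety, logistics, audit, ethics, PR, legal).
Pick 2: M5 covers 4 new topics (strategy, hiring, ops, training).
Pick 3: M4 covers 1 new topics (outreach).
Greedy uses 3 members.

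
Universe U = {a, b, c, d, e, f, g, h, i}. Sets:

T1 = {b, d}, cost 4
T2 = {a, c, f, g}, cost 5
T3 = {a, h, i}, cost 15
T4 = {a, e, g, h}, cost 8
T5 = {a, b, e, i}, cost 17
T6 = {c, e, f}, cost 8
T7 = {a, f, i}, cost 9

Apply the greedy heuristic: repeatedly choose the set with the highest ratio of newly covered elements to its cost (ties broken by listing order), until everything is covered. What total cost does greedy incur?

26

Pick 1: T2 adds 4 new (a, c, f, g) at cost 5 (ratio 4/5).
Pick 2: T1 adds 2 new (b, d) at cost 4 (ratio 2/4).
Pick 3: T4 adds 2 new (e, h) at cost 8 (ratio 2/8).
Pick 4: T7 adds 1 new (i) at cost 9 (ratio 1/9).
Greedy total cost: 5 + 4 + 8 + 9 = 26.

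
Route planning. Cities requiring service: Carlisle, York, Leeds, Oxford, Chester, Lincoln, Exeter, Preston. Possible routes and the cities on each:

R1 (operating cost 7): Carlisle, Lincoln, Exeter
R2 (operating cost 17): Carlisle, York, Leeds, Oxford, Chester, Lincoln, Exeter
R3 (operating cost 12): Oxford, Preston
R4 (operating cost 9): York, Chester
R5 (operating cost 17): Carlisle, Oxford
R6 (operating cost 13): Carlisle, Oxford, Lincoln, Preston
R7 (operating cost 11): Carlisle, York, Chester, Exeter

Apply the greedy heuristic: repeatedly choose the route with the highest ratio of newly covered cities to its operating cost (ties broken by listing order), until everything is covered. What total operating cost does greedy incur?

36

Pick 1: R1 adds 3 new (Carlisle, Lincoln, Exeter) at operating cost 7 (ratio 3/7).
Pick 2: R2 adds 4 new (York, Leeds, Oxford, Chester) at operating cost 17 (ratio 4/17).
Pick 3: R3 adds 1 new (Preston) at operating cost 12 (ratio 1/12).
Greedy total operating cost: 7 + 17 + 12 = 36. (The true optimum is 29, so greedy overshoots here.)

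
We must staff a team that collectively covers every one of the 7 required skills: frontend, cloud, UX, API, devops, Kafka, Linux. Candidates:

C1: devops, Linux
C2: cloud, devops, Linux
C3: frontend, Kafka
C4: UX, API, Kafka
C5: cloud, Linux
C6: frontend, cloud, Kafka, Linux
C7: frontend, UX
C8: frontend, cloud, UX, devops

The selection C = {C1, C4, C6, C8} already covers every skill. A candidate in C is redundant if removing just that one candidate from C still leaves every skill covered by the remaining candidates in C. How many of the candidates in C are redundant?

Drop C1: the rest still cover every skill — redundant.
Drop C4: API uncovered — not redundant.
Drop C6: the rest still cover every skill — redundant.
Drop C8: the rest still cover every skill — redundant.
3 redundant: C1, C6, C8.

3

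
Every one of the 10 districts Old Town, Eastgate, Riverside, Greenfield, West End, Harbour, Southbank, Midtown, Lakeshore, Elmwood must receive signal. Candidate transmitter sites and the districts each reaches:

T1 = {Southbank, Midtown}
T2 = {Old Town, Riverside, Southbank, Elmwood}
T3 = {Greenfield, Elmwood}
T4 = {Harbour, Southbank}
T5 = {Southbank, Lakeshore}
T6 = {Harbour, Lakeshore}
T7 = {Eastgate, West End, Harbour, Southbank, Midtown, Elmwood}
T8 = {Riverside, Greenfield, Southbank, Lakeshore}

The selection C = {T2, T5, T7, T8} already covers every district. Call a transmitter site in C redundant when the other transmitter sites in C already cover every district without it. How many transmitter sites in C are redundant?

1

Drop T2: Old Town uncovered — not redundant.
Drop T5: the rest still cover every district — redundant.
Drop T7: Eastgate, West End, Harbour, Midtown uncovered — not redundant.
Drop T8: Greenfield uncovered — not redundant.
1 redundant: T5.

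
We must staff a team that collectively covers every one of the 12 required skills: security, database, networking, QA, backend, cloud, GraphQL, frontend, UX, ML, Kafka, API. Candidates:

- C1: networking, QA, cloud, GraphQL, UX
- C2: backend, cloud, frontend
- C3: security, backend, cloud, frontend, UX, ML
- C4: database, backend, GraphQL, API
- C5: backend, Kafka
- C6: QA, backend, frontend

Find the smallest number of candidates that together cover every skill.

C1, C3, C4, C5 together cover {security, database, networking, QA, backend, cloud, GraphQL, frontend, UX, ML, Kafka, API} — every skill.
No 3 of the 6 candidates cover everything (all 20 triples fall short), so 4 is minimum.

4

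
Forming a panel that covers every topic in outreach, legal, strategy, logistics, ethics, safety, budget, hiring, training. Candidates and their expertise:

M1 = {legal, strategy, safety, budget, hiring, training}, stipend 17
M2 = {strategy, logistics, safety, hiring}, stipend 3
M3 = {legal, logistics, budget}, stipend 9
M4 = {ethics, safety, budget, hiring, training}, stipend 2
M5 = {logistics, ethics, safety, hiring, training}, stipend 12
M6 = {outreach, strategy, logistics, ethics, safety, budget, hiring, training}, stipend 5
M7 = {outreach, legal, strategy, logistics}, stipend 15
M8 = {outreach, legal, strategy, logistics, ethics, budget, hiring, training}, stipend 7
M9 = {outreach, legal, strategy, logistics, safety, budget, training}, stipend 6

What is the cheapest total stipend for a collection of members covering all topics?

8

M4, M9 cover every topic at stipend 2 + 6 = 8.
Any cover uses at least 2 members; among all covering selections none totals below 8.
Greedy by coverage-per-stipend would pick M4, M2, M9 for 11 — worse than the optimum 8.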